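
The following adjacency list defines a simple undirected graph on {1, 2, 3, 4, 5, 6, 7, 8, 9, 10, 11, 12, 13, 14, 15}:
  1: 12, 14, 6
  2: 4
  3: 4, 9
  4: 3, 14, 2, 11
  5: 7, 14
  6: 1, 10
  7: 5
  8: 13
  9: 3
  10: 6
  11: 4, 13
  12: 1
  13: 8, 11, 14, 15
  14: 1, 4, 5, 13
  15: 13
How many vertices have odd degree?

8

Degrees: 1:3, 2:1, 3:2, 4:4, 5:2, 6:2, 7:1, 8:1, 9:1, 10:1, 11:2, 12:1, 13:4, 14:4, 15:1
Odd-degree vertices: 1, 2, 7, 8, 9, 10, 12, 15.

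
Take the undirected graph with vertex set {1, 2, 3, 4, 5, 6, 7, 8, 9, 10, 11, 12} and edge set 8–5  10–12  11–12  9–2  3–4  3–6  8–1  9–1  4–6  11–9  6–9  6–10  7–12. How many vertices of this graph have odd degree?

4

Degrees: 1:2, 2:1, 3:2, 4:2, 5:1, 6:4, 7:1, 8:2, 9:4, 10:2, 11:2, 12:3
Odd-degree vertices: 2, 5, 7, 12.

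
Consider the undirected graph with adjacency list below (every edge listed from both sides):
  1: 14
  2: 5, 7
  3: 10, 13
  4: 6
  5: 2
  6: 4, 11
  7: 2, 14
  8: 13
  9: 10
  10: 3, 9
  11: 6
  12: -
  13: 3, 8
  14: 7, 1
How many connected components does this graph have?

4

Component: {12}
Component: {4, 6, 11}
Component: {1, 2, 5, 7, 14}
Component: {3, 8, 9, 10, 13}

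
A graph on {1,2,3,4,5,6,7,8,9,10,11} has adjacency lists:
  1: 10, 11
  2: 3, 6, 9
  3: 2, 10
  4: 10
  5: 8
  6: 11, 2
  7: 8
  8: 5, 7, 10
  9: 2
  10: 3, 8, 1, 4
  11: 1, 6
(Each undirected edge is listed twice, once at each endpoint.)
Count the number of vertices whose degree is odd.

Degrees: 1:2, 2:3, 3:2, 4:1, 5:1, 6:2, 7:1, 8:3, 9:1, 10:4, 11:2
Odd-degree vertices: 2, 4, 5, 7, 8, 9.

6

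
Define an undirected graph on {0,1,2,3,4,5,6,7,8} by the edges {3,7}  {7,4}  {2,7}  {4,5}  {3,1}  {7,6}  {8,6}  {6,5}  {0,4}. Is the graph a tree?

The graph has 9 vertices and 9 edges.
A tree on 9 vertices has exactly 8 edges; this graph has 9, so it contains a cycle and is not a tree.

No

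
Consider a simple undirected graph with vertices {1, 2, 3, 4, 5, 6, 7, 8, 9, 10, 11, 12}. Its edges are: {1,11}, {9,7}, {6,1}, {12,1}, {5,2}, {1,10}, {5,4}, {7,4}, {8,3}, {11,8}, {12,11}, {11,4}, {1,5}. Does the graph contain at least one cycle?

Yes

The graph has 12 vertices, 13 edges, and 1 connected component.
Since 13 > 12 - 1, a cycle must exist; for instance 1-11-4-5-1.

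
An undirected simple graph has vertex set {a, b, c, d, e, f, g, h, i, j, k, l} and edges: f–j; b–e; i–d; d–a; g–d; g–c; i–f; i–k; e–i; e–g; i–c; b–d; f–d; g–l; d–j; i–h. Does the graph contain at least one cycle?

|V| = 12, |E| = 16, number of components = 1.
Since 16 > 12 - 1, a cycle must exist; for instance d-g-c-i-d.

Yes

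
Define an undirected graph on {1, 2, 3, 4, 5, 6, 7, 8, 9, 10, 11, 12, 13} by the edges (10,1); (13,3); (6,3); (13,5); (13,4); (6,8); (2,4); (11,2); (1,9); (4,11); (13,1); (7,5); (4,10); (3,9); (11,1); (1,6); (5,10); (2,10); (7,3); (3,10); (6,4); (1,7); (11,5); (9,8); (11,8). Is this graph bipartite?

The cycle 4-2-11-4 has length 3, which is odd, so the graph is not bipartite.

No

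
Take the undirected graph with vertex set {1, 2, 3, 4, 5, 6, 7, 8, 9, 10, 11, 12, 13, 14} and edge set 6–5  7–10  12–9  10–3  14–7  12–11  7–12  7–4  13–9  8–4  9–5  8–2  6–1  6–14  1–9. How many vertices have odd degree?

6

Degrees: 1:2, 2:1, 3:1, 4:2, 5:2, 6:3, 7:4, 8:2, 9:4, 10:2, 11:1, 12:3, 13:1, 14:2
Odd-degree vertices: 2, 3, 6, 11, 12, 13.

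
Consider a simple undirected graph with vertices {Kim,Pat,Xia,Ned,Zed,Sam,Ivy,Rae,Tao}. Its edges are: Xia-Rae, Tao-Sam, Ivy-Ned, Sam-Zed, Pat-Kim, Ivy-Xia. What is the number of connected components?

3

Component: {Kim, Pat}
Component: {Zed, Sam, Tao}
Component: {Xia, Ned, Ivy, Rae}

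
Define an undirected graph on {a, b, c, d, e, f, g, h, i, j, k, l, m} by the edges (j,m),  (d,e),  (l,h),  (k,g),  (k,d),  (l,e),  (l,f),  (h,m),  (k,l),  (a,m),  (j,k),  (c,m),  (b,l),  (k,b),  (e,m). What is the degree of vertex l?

5

Neighbors of l: b, e, f, h, k.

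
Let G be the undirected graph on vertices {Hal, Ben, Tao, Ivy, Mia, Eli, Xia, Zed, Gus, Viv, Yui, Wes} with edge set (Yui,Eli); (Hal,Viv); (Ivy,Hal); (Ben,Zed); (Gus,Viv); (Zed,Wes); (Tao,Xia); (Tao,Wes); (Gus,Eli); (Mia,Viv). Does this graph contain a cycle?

|V| = 12, |E| = 10, number of components = 2.
Since 10 = 12 - 2, the graph is a forest and contains no cycle.

No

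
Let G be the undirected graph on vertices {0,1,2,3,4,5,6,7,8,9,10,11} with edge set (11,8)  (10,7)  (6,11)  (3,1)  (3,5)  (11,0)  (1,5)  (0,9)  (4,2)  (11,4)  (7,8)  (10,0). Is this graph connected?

Component: {1, 3, 5}
Component: {0, 2, 4, 6, 7, 8, 9, 10, 11}
No edge joins these 2 groups, so the graph is disconnected.

No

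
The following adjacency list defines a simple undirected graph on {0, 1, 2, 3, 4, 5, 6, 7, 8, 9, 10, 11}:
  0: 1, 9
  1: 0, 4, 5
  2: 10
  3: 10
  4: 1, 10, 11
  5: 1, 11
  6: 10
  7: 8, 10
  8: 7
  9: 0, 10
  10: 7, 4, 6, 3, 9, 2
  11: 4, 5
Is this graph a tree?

No

The graph has 12 vertices and 13 edges.
Connected but with 13 > 11 edges, so it has a cycle and is not a tree.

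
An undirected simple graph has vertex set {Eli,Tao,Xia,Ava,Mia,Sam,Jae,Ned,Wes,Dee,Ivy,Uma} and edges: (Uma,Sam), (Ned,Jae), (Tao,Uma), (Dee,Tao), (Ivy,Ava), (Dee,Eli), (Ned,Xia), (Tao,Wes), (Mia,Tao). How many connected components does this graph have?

3

Component: {Ava, Ivy}
Component: {Xia, Jae, Ned}
Component: {Eli, Tao, Mia, Sam, Wes, Dee, Uma}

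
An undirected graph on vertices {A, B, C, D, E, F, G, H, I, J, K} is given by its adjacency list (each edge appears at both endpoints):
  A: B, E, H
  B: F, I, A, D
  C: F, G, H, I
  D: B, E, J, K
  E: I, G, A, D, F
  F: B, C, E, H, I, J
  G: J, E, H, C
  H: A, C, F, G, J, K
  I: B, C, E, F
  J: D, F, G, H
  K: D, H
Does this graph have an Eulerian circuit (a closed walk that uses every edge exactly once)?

Degrees: A:3, B:4, C:4, D:4, E:5, F:6, G:4, H:6, I:4, J:4, K:2
Vertices with odd degree: A, E. An Eulerian circuit requires all degrees even.

No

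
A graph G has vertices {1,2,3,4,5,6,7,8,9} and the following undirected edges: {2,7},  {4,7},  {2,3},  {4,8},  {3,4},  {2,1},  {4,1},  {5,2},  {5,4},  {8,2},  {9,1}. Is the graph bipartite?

Yes

A valid 2-coloring puts {2, 4, 6, 9} on one side and {1, 3, 5, 7, 8} on the other; every edge crosses between the two sides.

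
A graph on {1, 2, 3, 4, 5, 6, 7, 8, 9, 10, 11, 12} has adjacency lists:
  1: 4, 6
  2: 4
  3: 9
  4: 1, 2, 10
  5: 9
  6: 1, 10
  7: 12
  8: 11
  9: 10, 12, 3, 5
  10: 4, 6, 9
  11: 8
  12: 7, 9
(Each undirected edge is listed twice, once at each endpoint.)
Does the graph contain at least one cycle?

Yes

The graph has 12 vertices, 11 edges, and 2 connected components.
Since 11 > 12 - 2, a cycle must exist; for instance 1-6-10-4-1.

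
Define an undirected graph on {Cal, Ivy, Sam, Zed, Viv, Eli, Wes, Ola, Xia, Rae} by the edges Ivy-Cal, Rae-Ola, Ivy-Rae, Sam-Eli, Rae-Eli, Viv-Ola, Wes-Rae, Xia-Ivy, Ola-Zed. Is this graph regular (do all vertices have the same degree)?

No

Degrees: Cal:1, Ivy:3, Sam:1, Zed:1, Viv:1, Eli:2, Wes:1, Ola:3, Xia:1, Rae:4
Degrees are not all equal (e.g. deg(Cal)=1 but deg(Rae)=4); not regular.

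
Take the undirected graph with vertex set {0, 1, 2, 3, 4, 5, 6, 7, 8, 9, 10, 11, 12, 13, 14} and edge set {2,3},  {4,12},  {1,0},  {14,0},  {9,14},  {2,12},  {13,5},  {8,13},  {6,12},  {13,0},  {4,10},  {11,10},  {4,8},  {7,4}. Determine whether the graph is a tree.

|V| = 15, |E| = 14.
Connected and |E| = |V| - 1, which characterizes a tree.

Yes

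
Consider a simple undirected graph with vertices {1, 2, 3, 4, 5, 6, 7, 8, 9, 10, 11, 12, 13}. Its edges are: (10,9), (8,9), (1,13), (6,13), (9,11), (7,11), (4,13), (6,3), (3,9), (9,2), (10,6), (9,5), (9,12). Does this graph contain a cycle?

The graph has 13 vertices, 13 edges, and 1 connected component.
Since 13 > 13 - 1, a cycle must exist; for instance 6-10-9-3-6.

Yes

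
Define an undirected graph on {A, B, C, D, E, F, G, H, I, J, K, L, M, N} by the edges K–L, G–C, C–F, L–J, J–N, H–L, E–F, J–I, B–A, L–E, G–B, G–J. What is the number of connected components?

3

Component: {D}
Component: {M}
Component: {A, B, C, E, F, G, H, I, J, K, L, N}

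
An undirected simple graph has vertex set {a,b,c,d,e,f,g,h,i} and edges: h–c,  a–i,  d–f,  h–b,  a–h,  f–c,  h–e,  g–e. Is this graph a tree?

The graph has 9 vertices and 8 edges.
It is connected with exactly 8 edges, hence acyclic — it is a tree.

Yes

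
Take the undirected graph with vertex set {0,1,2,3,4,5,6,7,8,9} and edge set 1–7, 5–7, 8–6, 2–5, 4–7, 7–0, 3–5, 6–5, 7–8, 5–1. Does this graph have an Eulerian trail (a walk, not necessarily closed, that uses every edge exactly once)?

No

Degrees: 0:1, 1:2, 2:1, 3:1, 4:1, 5:5, 6:2, 7:5, 8:2, 9:0
Odd-degree vertices: 0, 2, 3, 4, 5, 7 (6 total).
With 6 odd-degree vertices (more than two), no single trail can use every edge.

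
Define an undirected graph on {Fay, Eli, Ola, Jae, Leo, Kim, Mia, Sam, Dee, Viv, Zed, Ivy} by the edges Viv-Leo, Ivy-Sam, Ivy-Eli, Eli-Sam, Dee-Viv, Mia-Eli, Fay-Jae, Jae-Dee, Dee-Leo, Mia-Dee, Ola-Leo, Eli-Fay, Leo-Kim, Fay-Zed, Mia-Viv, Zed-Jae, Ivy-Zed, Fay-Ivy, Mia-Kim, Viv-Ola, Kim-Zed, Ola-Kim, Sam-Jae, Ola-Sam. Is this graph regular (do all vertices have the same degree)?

Degrees: Fay:4, Eli:4, Ola:4, Jae:4, Leo:4, Kim:4, Mia:4, Sam:4, Dee:4, Viv:4, Zed:4, Ivy:4
All degrees equal 4; the graph is regular.

Yes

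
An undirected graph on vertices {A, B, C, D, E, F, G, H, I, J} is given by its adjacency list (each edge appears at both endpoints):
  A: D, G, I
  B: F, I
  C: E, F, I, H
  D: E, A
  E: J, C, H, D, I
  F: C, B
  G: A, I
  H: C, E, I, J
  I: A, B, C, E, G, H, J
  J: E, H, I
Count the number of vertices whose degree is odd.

4

Degrees: A:3, B:2, C:4, D:2, E:5, F:2, G:2, H:4, I:7, J:3
Odd-degree vertices: A, E, I, J.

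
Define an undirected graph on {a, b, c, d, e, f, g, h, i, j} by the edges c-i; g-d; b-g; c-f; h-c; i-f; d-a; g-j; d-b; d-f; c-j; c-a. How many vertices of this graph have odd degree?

Degrees: a:2, b:2, c:5, d:4, e:0, f:3, g:3, h:1, i:2, j:2
Odd-degree vertices: c, f, g, h.

4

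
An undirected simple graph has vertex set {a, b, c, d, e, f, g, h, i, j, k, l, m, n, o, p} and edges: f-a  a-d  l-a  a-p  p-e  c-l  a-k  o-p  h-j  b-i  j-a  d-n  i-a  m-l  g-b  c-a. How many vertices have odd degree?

Degrees: a:8, b:2, c:2, d:2, e:1, f:1, g:1, h:1, i:2, j:2, k:1, l:3, m:1, n:1, o:1, p:3
Odd-degree vertices: e, f, g, h, k, l, m, n, o, p.

10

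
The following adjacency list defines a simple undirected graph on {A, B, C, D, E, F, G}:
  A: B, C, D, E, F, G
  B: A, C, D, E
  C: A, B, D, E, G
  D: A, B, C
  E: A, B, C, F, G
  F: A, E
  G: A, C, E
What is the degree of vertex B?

4

Neighbors of B: A, C, D, E.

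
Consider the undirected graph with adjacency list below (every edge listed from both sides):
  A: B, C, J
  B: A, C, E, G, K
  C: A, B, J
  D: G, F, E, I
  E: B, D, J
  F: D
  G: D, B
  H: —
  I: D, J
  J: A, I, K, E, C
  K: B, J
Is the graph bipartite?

No

The cycle C-A-B-C has length 3, which is odd, so the graph is not bipartite.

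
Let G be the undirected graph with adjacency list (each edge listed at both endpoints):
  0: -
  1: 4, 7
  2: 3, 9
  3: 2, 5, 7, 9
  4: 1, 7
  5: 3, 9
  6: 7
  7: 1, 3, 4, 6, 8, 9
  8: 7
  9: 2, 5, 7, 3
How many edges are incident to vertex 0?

0

0 has no neighbors.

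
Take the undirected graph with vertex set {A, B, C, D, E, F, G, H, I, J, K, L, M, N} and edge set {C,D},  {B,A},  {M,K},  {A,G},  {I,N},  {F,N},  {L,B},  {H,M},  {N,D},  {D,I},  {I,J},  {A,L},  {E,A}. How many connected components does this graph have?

Component: {H, K, M}
Component: {A, B, E, G, L}
Component: {C, D, F, I, J, N}

3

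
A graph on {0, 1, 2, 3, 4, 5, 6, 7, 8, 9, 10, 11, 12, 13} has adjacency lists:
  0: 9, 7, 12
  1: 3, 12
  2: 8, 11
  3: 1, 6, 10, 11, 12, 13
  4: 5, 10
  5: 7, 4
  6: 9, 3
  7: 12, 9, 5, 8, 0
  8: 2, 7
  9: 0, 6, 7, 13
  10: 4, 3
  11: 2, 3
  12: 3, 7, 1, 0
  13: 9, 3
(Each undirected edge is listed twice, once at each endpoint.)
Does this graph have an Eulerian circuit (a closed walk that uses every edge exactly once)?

Degrees: 0:3, 1:2, 2:2, 3:6, 4:2, 5:2, 6:2, 7:5, 8:2, 9:4, 10:2, 11:2, 12:4, 13:2
Vertices with odd degree: 0, 7. An Eulerian circuit requires all degrees even.

No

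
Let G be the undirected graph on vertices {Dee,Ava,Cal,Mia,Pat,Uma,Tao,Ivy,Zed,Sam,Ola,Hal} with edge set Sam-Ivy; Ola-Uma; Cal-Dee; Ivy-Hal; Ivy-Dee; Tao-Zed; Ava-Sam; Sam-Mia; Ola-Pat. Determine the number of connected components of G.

3

Component: {Tao, Zed}
Component: {Pat, Uma, Ola}
Component: {Dee, Ava, Cal, Mia, Ivy, Sam, Hal}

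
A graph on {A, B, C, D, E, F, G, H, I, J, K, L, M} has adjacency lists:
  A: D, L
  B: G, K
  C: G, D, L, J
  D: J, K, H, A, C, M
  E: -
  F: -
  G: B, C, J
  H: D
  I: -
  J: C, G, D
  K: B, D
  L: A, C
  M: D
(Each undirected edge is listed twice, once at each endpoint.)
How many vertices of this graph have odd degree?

4

Degrees: A:2, B:2, C:4, D:6, E:0, F:0, G:3, H:1, I:0, J:3, K:2, L:2, M:1
Odd-degree vertices: G, H, J, M.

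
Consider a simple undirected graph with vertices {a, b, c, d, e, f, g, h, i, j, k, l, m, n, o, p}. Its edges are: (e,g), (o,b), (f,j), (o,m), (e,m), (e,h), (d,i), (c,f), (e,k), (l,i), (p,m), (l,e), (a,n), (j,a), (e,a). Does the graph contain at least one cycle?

|V| = 16, |E| = 15, number of components = 1.
Since 15 = 16 - 1, the graph is a forest and contains no cycle.

No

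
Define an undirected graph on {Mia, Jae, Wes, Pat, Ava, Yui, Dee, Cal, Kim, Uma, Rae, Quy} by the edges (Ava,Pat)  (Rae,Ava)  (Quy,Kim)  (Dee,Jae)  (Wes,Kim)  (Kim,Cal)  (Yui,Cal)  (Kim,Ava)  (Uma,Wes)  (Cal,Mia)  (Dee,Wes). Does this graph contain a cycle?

|V| = 12, |E| = 11, number of components = 1.
Since 11 = 12 - 1, the graph is a forest and contains no cycle.

No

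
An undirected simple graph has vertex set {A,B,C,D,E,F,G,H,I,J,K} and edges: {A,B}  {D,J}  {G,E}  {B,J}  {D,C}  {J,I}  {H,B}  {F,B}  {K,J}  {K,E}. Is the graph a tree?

The graph has 11 vertices and 10 edges.
Connected and |E| = |V| - 1, which characterizes a tree.

Yes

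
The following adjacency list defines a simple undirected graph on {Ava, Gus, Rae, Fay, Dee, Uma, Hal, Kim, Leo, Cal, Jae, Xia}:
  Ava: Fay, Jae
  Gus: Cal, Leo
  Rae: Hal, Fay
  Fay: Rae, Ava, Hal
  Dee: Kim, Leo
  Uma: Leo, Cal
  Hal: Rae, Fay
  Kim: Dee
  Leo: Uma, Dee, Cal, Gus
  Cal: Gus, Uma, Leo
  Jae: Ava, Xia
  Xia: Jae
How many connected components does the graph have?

Component: {Ava, Rae, Fay, Hal, Jae, Xia}
Component: {Gus, Dee, Uma, Kim, Leo, Cal}

2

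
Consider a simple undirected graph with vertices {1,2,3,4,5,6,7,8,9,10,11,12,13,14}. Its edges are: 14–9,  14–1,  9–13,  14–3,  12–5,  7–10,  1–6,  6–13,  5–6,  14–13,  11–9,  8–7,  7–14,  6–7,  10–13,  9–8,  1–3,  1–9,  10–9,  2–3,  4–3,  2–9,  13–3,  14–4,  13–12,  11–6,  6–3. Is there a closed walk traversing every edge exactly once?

Degrees: 1:4, 2:2, 3:6, 4:2, 5:2, 6:6, 7:4, 8:2, 9:7, 10:3, 11:2, 12:2, 13:6, 14:6
Vertices with odd degree: 9, 10. An Eulerian circuit requires all degrees even.

No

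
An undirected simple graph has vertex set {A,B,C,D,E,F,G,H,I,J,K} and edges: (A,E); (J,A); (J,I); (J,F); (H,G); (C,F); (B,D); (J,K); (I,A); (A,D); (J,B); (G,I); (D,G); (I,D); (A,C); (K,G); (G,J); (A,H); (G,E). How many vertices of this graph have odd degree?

0

Degrees: A:6, B:2, C:2, D:4, E:2, F:2, G:6, H:2, I:4, J:6, K:2
Odd-degree vertices: none.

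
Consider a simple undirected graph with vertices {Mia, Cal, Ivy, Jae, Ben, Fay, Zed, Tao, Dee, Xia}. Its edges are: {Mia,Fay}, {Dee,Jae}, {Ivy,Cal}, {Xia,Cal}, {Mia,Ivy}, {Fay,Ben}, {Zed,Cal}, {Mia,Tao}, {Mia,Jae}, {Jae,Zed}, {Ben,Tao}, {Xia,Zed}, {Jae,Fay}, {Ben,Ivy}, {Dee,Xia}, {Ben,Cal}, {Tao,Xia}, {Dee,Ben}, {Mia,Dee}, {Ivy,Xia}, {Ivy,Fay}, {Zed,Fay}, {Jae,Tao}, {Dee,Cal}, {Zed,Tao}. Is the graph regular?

Yes

Degrees: Mia:5, Cal:5, Ivy:5, Jae:5, Ben:5, Fay:5, Zed:5, Tao:5, Dee:5, Xia:5
All degrees equal 5; the graph is regular.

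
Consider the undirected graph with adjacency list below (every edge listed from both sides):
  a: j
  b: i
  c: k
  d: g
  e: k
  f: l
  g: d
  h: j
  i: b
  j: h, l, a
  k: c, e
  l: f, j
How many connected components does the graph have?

4

Component: {b, i}
Component: {d, g}
Component: {c, e, k}
Component: {a, f, h, j, l}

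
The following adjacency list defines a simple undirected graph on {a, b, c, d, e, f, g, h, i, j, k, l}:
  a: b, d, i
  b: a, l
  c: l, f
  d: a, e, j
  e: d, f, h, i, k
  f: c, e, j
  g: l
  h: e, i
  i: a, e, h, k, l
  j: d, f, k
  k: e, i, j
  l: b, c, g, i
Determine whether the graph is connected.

A breadth-first search from a visits a, i, d, b, l, k, e, h, j, c, g, f — all 12 vertices — so the graph is connected.

Yes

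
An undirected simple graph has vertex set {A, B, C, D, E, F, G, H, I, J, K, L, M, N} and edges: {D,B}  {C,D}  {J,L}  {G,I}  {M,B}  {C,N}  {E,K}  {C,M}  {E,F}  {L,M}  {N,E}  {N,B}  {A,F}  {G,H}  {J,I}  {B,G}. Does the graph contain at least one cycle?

The graph has 14 vertices, 16 edges, and 1 connected component.
Since 16 > 14 - 1, a cycle must exist; for instance B-M-L-J-I-G-B.

Yes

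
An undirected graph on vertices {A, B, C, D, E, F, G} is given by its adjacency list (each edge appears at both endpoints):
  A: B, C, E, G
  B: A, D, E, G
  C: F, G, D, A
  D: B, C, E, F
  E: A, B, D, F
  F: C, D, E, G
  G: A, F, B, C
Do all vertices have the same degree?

Degrees: A:4, B:4, C:4, D:4, E:4, F:4, G:4
Every vertex has degree 4, so the graph is 4-regular.

Yes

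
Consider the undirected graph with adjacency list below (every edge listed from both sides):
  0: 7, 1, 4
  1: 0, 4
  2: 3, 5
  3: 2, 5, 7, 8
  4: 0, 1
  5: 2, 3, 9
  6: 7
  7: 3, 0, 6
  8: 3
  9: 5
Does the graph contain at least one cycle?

The graph has 10 vertices, 11 edges, and 1 connected component.
Since 11 > 10 - 1, a cycle must exist; for instance 3-5-2-3.

Yes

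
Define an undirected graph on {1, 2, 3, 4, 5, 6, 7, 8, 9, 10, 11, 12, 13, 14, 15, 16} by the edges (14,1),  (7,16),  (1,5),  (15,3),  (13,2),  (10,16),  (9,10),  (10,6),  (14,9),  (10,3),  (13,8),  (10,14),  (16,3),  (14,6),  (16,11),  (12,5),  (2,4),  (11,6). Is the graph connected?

No

Component: {2, 4, 8, 13}
Component: {1, 3, 5, 6, 7, 9, 10, 11, 12, 14, 15, 16}
There are 2 separate components, so the graph is not connected.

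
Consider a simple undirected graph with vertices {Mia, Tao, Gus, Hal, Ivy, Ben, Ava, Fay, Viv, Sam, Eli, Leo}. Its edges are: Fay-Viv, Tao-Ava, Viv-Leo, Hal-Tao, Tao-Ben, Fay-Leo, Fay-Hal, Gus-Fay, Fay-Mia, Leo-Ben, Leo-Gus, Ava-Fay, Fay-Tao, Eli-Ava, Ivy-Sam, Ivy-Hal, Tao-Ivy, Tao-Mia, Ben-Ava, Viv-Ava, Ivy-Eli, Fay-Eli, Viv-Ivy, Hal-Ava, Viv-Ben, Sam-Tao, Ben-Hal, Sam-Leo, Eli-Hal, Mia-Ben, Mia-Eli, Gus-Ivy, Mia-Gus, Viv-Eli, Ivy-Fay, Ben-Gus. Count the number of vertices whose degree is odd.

Degrees: Mia:5, Tao:7, Gus:5, Hal:6, Ivy:7, Ben:7, Ava:6, Fay:9, Viv:6, Sam:3, Eli:6, Leo:5
Odd-degree vertices: Mia, Tao, Gus, Ivy, Ben, Fay, Sam, Leo.

8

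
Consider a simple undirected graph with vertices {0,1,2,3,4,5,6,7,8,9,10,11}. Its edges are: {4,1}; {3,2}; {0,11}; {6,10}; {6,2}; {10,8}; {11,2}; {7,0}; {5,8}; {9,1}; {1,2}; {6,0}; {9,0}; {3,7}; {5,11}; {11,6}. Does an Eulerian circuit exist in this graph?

No

Degrees: 0:4, 1:3, 2:4, 3:2, 4:1, 5:2, 6:4, 7:2, 8:2, 9:2, 10:2, 11:4
Vertices with odd degree: 1, 4. An Eulerian circuit requires all degrees even.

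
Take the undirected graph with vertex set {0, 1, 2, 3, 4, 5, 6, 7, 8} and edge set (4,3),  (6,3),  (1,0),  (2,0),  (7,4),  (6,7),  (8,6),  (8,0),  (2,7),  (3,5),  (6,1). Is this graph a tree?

No

The graph has 9 vertices and 11 edges.
A tree on 9 vertices has exactly 8 edges; this graph has 11, so it contains a cycle and is not a tree.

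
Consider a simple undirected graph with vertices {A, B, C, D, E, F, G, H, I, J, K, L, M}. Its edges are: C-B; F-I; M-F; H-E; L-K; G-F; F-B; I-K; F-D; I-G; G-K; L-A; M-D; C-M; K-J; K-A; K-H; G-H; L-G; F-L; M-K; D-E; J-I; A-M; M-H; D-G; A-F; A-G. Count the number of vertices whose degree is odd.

Degrees: A:5, B:2, C:2, D:4, E:2, F:7, G:7, H:4, I:4, J:2, K:7, L:4, M:6
Odd-degree vertices: A, F, G, K.

4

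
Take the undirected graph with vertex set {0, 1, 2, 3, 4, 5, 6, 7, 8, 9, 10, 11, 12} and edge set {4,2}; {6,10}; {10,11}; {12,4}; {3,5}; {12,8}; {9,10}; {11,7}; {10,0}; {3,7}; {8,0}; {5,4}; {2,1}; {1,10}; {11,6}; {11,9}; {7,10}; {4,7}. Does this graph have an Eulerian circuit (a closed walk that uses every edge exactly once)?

Yes

Degrees: 0:2, 1:2, 2:2, 3:2, 4:4, 5:2, 6:2, 7:4, 8:2, 9:2, 10:6, 11:4, 12:2
Every vertex has even degree and the edges form a single connected piece, so an Eulerian circuit exists.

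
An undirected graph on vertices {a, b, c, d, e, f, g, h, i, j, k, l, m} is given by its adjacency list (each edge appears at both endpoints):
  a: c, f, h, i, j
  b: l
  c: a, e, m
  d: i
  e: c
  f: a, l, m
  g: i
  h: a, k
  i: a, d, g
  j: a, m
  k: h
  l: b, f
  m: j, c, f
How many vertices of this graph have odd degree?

10

Degrees: a:5, b:1, c:3, d:1, e:1, f:3, g:1, h:2, i:3, j:2, k:1, l:2, m:3
Odd-degree vertices: a, b, c, d, e, f, g, i, k, m.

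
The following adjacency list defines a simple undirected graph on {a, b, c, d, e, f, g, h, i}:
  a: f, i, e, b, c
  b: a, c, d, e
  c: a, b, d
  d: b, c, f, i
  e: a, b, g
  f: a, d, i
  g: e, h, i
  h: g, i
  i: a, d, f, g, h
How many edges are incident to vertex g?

3

Neighbors of g: e, h, i.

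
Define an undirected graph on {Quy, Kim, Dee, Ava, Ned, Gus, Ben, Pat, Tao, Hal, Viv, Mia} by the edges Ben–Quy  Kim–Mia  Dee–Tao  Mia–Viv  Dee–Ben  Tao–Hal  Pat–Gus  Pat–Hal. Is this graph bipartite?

A valid 2-coloring puts {Ava, Ned, Ben, Pat, Tao, Mia} on one side and {Quy, Kim, Dee, Gus, Hal, Viv} on the other; every edge crosses between the two sides.

Yes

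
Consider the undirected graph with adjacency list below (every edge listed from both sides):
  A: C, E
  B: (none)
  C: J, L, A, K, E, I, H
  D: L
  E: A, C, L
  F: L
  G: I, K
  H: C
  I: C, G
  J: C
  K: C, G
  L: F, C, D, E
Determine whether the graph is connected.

No

Component: {B}
Component: {A, C, D, E, F, G, H, I, J, K, L}
There are 2 separate components, so the graph is not connected.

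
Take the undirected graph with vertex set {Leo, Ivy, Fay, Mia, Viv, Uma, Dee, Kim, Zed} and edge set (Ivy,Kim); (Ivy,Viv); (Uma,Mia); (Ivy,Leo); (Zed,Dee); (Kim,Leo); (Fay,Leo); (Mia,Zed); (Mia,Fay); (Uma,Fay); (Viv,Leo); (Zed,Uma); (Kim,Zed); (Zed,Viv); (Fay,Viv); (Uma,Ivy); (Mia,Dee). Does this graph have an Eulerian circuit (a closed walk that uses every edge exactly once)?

Degrees: Leo:4, Ivy:4, Fay:4, Mia:4, Viv:4, Uma:4, Dee:2, Kim:3, Zed:5
Vertices with odd degree: Kim, Zed. An Eulerian circuit requires all degrees even.

No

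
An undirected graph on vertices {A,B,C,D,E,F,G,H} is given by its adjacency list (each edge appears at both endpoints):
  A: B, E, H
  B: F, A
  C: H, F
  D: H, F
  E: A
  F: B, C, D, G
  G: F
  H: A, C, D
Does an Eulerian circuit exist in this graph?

No

Degrees: A:3, B:2, C:2, D:2, E:1, F:4, G:1, H:3
A, E, G, H have odd degree; an Eulerian circuit needs every degree to be even, so none exists.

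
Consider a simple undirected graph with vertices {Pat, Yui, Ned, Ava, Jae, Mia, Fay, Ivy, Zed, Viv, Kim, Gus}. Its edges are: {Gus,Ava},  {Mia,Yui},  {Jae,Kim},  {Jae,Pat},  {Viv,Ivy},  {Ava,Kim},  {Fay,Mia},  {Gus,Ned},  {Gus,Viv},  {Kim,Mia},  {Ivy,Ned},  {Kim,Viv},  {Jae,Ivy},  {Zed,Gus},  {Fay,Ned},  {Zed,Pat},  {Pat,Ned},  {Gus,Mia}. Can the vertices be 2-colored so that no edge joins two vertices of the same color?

Color {Ned, Ava, Jae, Mia, Zed, Viv} black and {Pat, Yui, Fay, Ivy, Kim, Gus} white. No edge joins two same-colored vertices, so the graph is bipartite.

Yes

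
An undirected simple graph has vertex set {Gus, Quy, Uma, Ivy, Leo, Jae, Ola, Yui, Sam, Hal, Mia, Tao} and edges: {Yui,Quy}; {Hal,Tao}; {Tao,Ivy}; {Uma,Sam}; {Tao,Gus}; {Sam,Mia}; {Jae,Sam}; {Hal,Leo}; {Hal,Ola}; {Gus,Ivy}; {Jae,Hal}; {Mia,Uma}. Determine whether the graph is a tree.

|V| = 12, |E| = 12.
It is not connected, so it is not a tree.

No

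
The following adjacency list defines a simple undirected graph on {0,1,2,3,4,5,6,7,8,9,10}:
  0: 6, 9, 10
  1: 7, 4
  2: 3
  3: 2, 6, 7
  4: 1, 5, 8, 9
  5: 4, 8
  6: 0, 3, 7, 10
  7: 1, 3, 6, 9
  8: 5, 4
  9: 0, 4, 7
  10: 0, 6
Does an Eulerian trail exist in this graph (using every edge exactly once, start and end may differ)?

Degrees: 0:3, 1:2, 2:1, 3:3, 4:4, 5:2, 6:4, 7:4, 8:2, 9:3, 10:2
Odd-degree vertices: 0, 2, 3, 9 (4 total).
An Eulerian trail requires 0 or 2 odd-degree vertices; here there are 4.

No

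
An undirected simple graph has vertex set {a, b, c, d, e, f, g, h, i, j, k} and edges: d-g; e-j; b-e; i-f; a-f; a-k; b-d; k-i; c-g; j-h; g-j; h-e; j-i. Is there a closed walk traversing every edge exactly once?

Degrees: a:2, b:2, c:1, d:2, e:3, f:2, g:3, h:2, i:3, j:4, k:2
c, e, g, i have odd degree; an Eulerian circuit needs every degree to be even, so none exists.

No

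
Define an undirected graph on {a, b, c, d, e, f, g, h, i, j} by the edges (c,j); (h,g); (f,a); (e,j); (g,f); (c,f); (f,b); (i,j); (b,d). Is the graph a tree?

The graph has 10 vertices and 9 edges.
It is connected with exactly 9 edges, hence acyclic — it is a tree.

Yes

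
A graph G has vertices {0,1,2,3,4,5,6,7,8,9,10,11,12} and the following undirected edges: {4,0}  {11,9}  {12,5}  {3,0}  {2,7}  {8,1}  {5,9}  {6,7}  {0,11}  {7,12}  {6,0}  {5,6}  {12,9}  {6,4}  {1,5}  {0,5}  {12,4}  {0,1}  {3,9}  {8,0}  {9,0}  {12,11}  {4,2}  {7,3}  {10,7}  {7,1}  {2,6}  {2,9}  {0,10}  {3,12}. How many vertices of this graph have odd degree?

4

Degrees: 0:9, 1:4, 2:4, 3:4, 4:4, 5:5, 6:5, 7:6, 8:2, 9:6, 10:2, 11:3, 12:6
Odd-degree vertices: 0, 5, 6, 11.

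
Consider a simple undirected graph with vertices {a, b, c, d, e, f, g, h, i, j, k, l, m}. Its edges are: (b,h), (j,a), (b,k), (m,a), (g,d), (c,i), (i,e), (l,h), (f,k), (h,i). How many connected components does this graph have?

Component: {d, g}
Component: {a, j, m}
Component: {b, c, e, f, h, i, k, l}

3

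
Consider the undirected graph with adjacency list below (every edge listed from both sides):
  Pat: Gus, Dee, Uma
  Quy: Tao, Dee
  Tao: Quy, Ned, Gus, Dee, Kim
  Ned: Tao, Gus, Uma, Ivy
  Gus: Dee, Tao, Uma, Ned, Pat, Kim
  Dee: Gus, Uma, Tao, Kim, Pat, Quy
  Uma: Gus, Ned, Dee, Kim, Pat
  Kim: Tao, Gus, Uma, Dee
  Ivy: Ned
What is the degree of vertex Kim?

4

Neighbors of Kim: Tao, Gus, Dee, Uma.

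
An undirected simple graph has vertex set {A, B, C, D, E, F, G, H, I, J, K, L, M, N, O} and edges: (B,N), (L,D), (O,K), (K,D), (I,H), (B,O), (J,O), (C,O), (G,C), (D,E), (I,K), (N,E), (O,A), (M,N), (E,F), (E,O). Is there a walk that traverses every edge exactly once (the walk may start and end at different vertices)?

Degrees: A:1, B:2, C:2, D:3, E:4, F:1, G:1, H:1, I:2, J:1, K:3, L:1, M:1, N:3, O:6
Odd-degree vertices: A, D, F, G, H, J, K, L, M, N (10 total).
With 10 odd-degree vertices (more than two), no single trail can use every edge.

No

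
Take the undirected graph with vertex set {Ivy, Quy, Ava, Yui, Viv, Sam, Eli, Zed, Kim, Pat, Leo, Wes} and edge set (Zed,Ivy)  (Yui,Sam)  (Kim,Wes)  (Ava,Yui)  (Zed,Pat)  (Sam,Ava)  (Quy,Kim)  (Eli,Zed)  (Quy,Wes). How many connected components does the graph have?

Component: {Viv}
Component: {Leo}
Component: {Quy, Kim, Wes}
Component: {Ava, Yui, Sam}
Component: {Ivy, Eli, Zed, Pat}

5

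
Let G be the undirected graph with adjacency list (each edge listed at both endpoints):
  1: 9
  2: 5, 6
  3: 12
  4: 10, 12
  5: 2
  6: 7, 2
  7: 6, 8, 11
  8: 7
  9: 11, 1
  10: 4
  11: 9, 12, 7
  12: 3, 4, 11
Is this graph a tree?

|V| = 12, |E| = 11.
It is connected with exactly 11 edges, hence acyclic — it is a tree.

Yes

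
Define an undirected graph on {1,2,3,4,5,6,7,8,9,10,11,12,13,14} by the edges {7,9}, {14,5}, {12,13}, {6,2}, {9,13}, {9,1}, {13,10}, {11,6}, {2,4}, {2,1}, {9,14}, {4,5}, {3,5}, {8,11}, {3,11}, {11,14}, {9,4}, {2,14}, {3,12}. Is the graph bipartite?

A valid 2-coloring puts {2, 5, 9, 10, 11, 12} on one side and {1, 3, 4, 6, 7, 8, 13, 14} on the other; every edge crosses between the two sides.

Yes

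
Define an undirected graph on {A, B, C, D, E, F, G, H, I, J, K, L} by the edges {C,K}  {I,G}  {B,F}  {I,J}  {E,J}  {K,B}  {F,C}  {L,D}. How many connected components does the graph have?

Component: {A}
Component: {H}
Component: {D, L}
Component: {B, C, F, K}
Component: {E, G, I, J}

5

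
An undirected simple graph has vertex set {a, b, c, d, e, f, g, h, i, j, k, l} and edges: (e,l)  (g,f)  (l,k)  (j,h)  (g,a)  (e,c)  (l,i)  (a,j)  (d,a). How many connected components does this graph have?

3

Component: {b}
Component: {c, e, i, k, l}
Component: {a, d, f, g, h, j}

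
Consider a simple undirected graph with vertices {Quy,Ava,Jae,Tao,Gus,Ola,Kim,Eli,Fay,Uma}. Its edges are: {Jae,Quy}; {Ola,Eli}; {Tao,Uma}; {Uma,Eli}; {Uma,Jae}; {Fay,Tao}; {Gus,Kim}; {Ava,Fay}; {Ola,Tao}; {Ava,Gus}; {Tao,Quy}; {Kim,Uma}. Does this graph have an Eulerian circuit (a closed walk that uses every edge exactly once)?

Degrees: Quy:2, Ava:2, Jae:2, Tao:4, Gus:2, Ola:2, Kim:2, Eli:2, Fay:2, Uma:4
All degrees are even and the non-isolated vertices are connected — an Eulerian circuit exists.

Yes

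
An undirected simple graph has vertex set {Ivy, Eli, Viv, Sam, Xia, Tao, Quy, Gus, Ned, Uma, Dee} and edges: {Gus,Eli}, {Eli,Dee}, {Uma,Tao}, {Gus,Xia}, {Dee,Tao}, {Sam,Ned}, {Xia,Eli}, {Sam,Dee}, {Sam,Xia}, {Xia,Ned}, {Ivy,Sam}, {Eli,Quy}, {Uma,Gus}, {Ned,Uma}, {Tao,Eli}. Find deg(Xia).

Neighbors of Xia: Eli, Sam, Gus, Ned.

4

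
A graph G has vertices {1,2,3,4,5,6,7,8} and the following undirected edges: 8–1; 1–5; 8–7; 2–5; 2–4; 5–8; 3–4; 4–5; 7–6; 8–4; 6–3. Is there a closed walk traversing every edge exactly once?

Degrees: 1:2, 2:2, 3:2, 4:4, 5:4, 6:2, 7:2, 8:4
All degrees are even and the non-isolated vertices are connected — an Eulerian circuit exists.

Yes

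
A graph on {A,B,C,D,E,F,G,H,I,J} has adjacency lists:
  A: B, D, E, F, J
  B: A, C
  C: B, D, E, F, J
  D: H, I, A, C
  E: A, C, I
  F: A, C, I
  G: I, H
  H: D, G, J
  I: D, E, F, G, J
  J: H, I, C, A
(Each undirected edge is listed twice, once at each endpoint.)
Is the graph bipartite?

Yes

A valid 2-coloring puts {B, D, E, F, G, J} on one side and {A, C, H, I} on the other; every edge crosses between the two sides.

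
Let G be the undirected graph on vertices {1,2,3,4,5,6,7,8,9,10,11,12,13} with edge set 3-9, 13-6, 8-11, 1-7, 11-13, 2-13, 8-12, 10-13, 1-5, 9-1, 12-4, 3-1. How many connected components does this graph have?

2

Component: {1, 3, 5, 7, 9}
Component: {2, 4, 6, 8, 10, 11, 12, 13}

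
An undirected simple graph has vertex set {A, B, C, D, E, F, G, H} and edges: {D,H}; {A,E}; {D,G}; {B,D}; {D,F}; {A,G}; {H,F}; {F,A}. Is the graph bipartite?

The cycle D-F-H-D has length 3, which is odd, so the graph is not bipartite.

No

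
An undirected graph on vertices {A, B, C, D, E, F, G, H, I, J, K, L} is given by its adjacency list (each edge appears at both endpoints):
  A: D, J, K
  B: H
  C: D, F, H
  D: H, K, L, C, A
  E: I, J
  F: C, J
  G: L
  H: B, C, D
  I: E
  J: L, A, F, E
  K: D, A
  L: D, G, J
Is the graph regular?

Degrees: A:3, B:1, C:3, D:5, E:2, F:2, G:1, H:3, I:1, J:4, K:2, L:3
Degrees are not all equal (e.g. deg(B)=1 but deg(D)=5); not regular.

No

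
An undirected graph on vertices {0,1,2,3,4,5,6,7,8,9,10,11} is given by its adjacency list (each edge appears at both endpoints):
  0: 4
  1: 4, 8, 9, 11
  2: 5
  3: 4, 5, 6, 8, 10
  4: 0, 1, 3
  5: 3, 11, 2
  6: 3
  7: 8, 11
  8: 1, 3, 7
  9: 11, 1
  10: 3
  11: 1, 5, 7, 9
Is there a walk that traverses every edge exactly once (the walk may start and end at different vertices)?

No

Degrees: 0:1, 1:4, 2:1, 3:5, 4:3, 5:3, 6:1, 7:2, 8:3, 9:2, 10:1, 11:4
Odd-degree vertices: 0, 2, 3, 4, 5, 6, 8, 10 (8 total).
With 8 odd-degree vertices (more than two), no single trail can use every edge.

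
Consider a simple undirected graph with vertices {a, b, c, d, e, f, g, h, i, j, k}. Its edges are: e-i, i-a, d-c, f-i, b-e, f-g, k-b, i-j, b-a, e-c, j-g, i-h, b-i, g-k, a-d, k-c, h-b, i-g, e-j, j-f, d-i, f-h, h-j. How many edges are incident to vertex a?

3

Neighbors of a: b, d, i.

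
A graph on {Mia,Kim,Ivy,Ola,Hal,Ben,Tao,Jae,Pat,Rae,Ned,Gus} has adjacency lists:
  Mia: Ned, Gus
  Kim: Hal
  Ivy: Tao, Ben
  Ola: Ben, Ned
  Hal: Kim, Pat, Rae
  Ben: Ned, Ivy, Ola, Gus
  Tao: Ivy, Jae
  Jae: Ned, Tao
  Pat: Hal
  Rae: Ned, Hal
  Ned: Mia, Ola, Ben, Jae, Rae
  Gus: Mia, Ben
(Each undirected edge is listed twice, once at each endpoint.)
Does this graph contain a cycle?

|V| = 12, |E| = 14, number of components = 1.
One cycle is Ned-Ola-Ben-Ivy-Tao-Jae-Ned.

Yes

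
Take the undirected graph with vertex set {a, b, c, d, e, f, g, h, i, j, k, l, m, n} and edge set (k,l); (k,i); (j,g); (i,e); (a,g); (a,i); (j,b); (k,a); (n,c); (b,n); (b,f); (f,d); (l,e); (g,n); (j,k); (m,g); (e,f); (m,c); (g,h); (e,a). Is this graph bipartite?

No

The cycle a-i-k-a has length 3, which is odd, so the graph is not bipartite.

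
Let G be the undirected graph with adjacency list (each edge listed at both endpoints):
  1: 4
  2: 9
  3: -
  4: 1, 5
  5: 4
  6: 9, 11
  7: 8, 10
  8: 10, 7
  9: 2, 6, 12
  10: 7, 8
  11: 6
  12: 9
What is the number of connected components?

4

Component: {3}
Component: {1, 4, 5}
Component: {7, 8, 10}
Component: {2, 6, 9, 11, 12}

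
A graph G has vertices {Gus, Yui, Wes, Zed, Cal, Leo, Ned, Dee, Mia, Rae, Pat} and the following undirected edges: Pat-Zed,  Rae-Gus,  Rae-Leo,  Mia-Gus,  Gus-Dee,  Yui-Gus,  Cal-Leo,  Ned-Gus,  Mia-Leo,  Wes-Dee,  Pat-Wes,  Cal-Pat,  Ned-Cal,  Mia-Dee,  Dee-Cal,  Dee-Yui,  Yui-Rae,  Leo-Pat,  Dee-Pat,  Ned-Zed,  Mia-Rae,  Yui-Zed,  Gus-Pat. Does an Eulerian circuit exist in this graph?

No

Degrees: Gus:6, Yui:4, Wes:2, Zed:3, Cal:4, Leo:4, Ned:3, Dee:6, Mia:4, Rae:4, Pat:6
Vertices with odd degree: Zed, Ned. An Eulerian circuit requires all degrees even.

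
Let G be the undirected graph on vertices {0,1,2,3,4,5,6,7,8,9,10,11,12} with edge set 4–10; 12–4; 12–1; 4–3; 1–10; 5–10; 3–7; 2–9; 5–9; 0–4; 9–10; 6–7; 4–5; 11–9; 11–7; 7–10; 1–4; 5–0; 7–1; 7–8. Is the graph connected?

A breadth-first search from 0 visits 0, 4, 5, 3, 12, 10, 1, 9, 7, 2, 11, 6, 8 — all 13 vertices — so the graph is connected.

Yes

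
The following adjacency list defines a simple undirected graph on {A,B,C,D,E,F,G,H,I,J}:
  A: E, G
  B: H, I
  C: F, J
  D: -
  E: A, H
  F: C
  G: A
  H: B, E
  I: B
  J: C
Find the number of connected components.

3

Component: {D}
Component: {C, F, J}
Component: {A, B, E, G, H, I}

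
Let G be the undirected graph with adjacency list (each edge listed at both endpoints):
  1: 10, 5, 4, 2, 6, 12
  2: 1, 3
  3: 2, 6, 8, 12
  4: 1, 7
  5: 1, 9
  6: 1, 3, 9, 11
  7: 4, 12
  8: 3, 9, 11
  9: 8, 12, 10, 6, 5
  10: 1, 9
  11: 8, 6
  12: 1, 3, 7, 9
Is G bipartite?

Yes

A valid 2-coloring puts {2, 4, 5, 6, 8, 10, 12} on one side and {1, 3, 7, 9, 11} on the other; every edge crosses between the two sides.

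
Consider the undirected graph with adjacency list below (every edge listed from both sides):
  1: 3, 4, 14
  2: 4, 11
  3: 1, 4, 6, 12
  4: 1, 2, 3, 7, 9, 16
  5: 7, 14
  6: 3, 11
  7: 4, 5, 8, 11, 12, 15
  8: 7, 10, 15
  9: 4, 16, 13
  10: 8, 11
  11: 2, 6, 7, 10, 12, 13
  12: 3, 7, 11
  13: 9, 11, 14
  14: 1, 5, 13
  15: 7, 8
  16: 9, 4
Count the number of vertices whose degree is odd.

Degrees: 1:3, 2:2, 3:4, 4:6, 5:2, 6:2, 7:6, 8:3, 9:3, 10:2, 11:6, 12:3, 13:3, 14:3, 15:2, 16:2
Odd-degree vertices: 1, 8, 9, 12, 13, 14.

6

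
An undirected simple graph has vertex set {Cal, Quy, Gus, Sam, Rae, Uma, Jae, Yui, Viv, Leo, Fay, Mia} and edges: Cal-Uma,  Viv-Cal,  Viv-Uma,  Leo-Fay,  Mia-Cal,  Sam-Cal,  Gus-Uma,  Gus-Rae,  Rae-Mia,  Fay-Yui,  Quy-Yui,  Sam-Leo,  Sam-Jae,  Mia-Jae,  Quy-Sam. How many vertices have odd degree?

Degrees: Cal:4, Quy:2, Gus:2, Sam:4, Rae:2, Uma:3, Jae:2, Yui:2, Viv:2, Leo:2, Fay:2, Mia:3
Odd-degree vertices: Uma, Mia.

2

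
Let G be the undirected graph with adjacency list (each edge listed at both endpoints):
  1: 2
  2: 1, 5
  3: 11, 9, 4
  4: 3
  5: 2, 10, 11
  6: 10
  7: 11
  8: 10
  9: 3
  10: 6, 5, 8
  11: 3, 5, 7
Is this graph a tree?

Yes

The graph has 11 vertices and 10 edges.
It is connected with exactly 10 edges, hence acyclic — it is a tree.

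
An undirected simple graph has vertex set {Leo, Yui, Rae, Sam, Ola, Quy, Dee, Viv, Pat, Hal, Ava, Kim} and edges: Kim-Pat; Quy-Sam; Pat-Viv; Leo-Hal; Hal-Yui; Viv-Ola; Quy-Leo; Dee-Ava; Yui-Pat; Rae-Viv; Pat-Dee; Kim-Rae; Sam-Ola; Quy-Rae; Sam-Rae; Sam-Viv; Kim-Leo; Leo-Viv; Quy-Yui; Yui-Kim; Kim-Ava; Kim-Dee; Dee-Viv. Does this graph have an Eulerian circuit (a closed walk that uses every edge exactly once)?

Yes

Degrees: Leo:4, Yui:4, Rae:4, Sam:4, Ola:2, Quy:4, Dee:4, Viv:6, Pat:4, Hal:2, Ava:2, Kim:6
Every vertex has even degree and the edges form a single connected piece, so an Eulerian circuit exists.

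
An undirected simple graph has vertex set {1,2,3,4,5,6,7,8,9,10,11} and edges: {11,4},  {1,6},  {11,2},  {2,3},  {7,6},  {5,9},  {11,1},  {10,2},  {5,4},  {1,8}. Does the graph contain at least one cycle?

|V| = 11, |E| = 10, number of components = 1.
Since 10 = 11 - 1, the graph is a forest and contains no cycle.

No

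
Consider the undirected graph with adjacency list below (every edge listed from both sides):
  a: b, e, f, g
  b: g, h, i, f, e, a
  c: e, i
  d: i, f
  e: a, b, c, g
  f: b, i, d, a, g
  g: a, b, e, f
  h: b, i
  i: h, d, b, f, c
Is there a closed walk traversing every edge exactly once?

Degrees: a:4, b:6, c:2, d:2, e:4, f:5, g:4, h:2, i:5
f, i have odd degree; an Eulerian circuit needs every degree to be even, so none exists.

No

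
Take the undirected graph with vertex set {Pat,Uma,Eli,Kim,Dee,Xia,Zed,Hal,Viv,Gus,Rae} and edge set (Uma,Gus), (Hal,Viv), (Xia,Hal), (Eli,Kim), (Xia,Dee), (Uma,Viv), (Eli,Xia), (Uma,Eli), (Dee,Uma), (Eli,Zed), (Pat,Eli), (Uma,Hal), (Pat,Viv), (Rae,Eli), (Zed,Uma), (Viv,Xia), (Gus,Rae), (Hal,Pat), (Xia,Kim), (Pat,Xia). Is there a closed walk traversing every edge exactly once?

Degrees: Pat:4, Uma:6, Eli:6, Kim:2, Dee:2, Xia:6, Zed:2, Hal:4, Viv:4, Gus:2, Rae:2
Every vertex has even degree and the edges form a single connected piece, so an Eulerian circuit exists.

Yes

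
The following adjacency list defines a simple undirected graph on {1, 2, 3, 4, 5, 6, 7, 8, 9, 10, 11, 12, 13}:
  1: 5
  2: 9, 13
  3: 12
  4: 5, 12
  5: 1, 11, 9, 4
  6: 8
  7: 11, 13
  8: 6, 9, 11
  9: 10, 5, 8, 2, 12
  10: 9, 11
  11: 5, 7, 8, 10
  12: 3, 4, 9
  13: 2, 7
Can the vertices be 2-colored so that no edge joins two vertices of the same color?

Yes

Partition the vertices as {2, 5, 7, 8, 10, 12} vs {1, 3, 4, 6, 9, 11, 13}. Each listed edge has one endpoint in each part, so the graph is bipartite.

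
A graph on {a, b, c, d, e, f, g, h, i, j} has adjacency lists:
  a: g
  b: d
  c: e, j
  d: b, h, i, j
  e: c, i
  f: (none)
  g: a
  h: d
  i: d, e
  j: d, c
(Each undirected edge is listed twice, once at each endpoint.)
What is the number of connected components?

Component: {f}
Component: {a, g}
Component: {b, c, d, e, h, i, j}

3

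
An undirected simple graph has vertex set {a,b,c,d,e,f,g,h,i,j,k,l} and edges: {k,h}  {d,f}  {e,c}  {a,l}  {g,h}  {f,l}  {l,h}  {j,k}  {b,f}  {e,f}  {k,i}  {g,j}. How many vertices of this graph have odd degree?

Degrees: a:1, b:1, c:1, d:1, e:2, f:4, g:2, h:3, i:1, j:2, k:3, l:3
Odd-degree vertices: a, b, c, d, h, i, k, l.

8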